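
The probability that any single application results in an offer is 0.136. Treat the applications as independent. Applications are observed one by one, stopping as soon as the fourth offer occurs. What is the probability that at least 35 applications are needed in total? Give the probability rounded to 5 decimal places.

Needing more than 34 applications ⇔ fewer than 4 successes in the first 34. With X ~ Binomial(34, 0.136), P(Y > 34) = P(X ≤ 3).
  k=0: C(34,0)·0.136^0·0.864^34 = 0.0069417
  k=1: C(34,1)·0.136^1·0.864^33 = 0.0371511
  k=2: C(34,2)·0.136^2·0.864^32 = 0.0964896
  k=3: C(34,3)·0.136^3·0.864^31 = 0.1620072
P(X ≤ 3) = 0.3025896

0.30259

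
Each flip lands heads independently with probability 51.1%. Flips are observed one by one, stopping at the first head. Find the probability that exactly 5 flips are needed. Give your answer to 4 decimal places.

Geometric (trials to first success), p = 0.511.
P(Y = 5) = (1−p)^4 · p = 0.057179 · 0.511 = 0.029218

0.0292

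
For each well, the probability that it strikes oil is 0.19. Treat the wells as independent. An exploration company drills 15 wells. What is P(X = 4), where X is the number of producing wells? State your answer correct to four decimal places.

0.1752

X ~ Binomial(n=15, p=0.19).
P(X=4) = C(15,4) · p^4 · (1−p)^11
= 1365 · 0.0013032 · 0.098477 = 0.175179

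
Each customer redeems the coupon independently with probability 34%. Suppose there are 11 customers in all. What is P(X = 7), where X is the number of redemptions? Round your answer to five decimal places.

0.03289

X ~ Binomial(n=11, p=0.34).
P(X=7) = C(11,7) · p^7 · (1−p)^4
= 330 · 0.00052523 · 0.18975 = 0.0328884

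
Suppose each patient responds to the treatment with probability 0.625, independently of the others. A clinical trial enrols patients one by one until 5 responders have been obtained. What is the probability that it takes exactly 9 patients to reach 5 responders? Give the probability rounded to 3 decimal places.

0.132

Y = trial on which the fifth success occurs; negative binomial, r=5, p=0.625.
P(Y=9) = C(8,4) · p^5 · (1−p)^4
= 70 · 0.095367 · 0.019775 = 0.13201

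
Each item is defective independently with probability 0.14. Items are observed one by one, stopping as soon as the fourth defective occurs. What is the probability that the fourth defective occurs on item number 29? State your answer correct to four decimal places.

Y = trial on which the fourth success occurs; negative binomial, r=4, p=0.14.
P(Y=29) = C(28,3) · p^4 · (1−p)^25
= 3276 · 0.00038416 · 0.023039 = 0.028995

0.0290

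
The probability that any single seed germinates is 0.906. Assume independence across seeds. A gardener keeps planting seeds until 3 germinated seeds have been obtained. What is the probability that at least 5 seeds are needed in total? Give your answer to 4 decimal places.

0.0466

Needing more than 4 seeds ⇔ fewer than 3 successes in the first 4. With X ~ Binomial(4, 0.906), P(Y > 4) = P(X ≤ 2).
  k=0: C(4,0)·0.906^0·0.094^4 = 0.000078
  k=1: C(4,1)·0.906^1·0.094^3 = 0.003010
  k=2: C(4,2)·0.906^2·0.094^2 = 0.043517
P(X ≤ 2) = 0.046606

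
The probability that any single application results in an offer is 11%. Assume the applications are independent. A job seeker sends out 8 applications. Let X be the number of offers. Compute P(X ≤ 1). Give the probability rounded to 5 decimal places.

0.78289

X ~ Binomial(8, 0.11); P(X ≤ 1) = Σ C(8,k) p^k (1−p)^(8−k) over k:
  k=0: C(8,0)·0.11^0·0.89^8 = 0.3936589
  k=1: C(8,1)·0.11^1·0.89^7 = 0.3892357
Total = 0.7828946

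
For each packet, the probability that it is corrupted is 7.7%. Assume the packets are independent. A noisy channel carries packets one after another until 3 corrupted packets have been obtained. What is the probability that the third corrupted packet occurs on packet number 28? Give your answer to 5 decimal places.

Y = trial on which the third success occurs; negative binomial, r=3, p=0.077.
P(Y=28) = C(27,2) · p^3 · (1−p)^25
= 351 · 0.00045653 · 0.13491 = 0.0216183

0.02162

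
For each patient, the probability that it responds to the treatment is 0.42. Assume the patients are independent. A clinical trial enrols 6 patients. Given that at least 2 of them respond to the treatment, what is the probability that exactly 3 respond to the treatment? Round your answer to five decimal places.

0.36296

X ~ Binomial(6, 0.42). Want P(X=3 | X≥2) = P(X=3) / P(X≥2).
P(X=3) = C(6,3)·0.42^3·0.58^3 = 0.2891092
P(X≥2) = 1 − 0.0380687 − 0.1654019 = 0.7965294
Ratio = 0.2891092 / 0.7965294 = 0.3629611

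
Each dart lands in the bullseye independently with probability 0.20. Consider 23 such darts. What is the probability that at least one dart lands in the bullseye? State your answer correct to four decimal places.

P(at least one) = 1 − P(none) = 1 − (1 − 0.20)^23
= 1 − 0.005903 = 0.994097

0.9941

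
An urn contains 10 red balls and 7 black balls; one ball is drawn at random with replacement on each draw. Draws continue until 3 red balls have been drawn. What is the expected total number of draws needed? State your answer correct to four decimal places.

5.1000

Y = total draws until the third success; negative binomial with r=3, p=0.588235.
E[Y] = r / p = 3 / 0.588235 = 5.100000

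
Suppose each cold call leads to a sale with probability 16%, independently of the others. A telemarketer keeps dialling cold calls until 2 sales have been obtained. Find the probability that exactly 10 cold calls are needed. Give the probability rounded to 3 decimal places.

Y = trial on which the second success occurs; negative binomial, r=2, p=0.16.
P(Y=10) = C(9,1) · p^2 · (1−p)^8
= 9 · 0.0256 · 0.24788 = 0.05711

0.057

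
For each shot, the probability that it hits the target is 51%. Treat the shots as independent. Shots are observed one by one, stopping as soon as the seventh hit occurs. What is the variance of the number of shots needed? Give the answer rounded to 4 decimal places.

Y = total shots until the seventh success; negative binomial with r=7, p=0.51.
Var(Y) = r(1−p)/p² = 7·0.49 / 0.51² = 13.187236

13.1872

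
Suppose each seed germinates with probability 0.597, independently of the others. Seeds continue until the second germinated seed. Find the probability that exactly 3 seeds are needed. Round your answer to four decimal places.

Y = trial on which the second success occurs; negative binomial, r=2, p=0.597.
P(Y=3) = C(2,1) · p^2 · (1−p)^1
= 2 · 0.35641 · 0.403 = 0.287266

0.2873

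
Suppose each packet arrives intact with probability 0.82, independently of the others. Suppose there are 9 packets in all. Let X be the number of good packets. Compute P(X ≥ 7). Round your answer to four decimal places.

X ~ Binomial(9, 0.82); P(X ≥ 7) = Σ C(9,k) p^k (1−p)^(9−k) over k:
  k=7: C(9,7)·0.82^7·0.18^2 = 0.290767
  k=8: C(9,8)·0.82^8·0.18^1 = 0.331151
  k=9: C(9,9)·0.82^9·0.18^0 = 0.167620
Total = 0.789537

0.7895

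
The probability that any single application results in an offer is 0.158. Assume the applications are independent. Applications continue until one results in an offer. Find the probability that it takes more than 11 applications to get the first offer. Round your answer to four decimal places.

0.1508

Y = number of applications to the first success; geometric, p = 0.158.
P(Y > 11) = P(first 11 all fail) = (1−p)^11 = 0.150811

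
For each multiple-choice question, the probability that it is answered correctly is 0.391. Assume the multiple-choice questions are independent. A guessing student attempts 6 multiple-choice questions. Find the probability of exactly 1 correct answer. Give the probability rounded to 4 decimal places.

0.1965

X ~ Binomial(n=6, p=0.391).
P(X=1) = C(6,1) · p^1 · (1−p)^5
= 6 · 0.391 · 0.08377 = 0.196523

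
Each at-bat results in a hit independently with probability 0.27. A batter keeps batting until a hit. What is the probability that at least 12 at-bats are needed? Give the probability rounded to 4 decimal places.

Y = number of at-bats to the first success; geometric, p = 0.27.
P(Y > 11) = P(first 11 all fail) = (1−p)^11 = 0.031373

0.0314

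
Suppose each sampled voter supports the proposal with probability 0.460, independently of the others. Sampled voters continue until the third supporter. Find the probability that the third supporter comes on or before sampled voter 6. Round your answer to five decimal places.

0.57859

Finishing within 6 sampled voters ⇔ at least 3 successes in the first 6. With X ~ Binomial(6, 0.46), P(Y ≤ 6) = 1 − P(X ≤ 2).
  k=0: C(6,0)·0.46^0·0.54^6 = 0.0247949
  k=1: C(6,1)·0.46^1·0.54^5 = 0.1267295
  k=2: C(6,2)·0.46^2·0.54^4 = 0.2698870
1 − 0.4214115 = 0.5785885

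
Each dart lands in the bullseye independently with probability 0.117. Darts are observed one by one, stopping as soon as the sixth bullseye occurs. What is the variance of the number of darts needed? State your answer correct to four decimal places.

Y = total darts until the sixth success; negative binomial with r=6, p=0.117.
Var(Y) = r(1−p)/p² = 6·0.883 / 0.117² = 387.026079

387.0261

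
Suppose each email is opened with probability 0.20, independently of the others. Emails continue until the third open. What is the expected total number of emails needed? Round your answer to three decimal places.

15.000

Y = total emails until the third success; negative binomial with r=3, p=0.20.
E[Y] = r / p = 3 / 0.20 = 15.00000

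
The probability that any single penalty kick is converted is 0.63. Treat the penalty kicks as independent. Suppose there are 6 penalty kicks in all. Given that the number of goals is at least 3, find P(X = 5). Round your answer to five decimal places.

0.25629

X ~ Binomial(6, 0.63). Want P(X=5 | X≥3) = P(X=5) / P(X≥3).
P(X=5) = C(6,5)·0.63^5·0.37^1 = 0.2203209
P(X≥3) = 1 − 0.0025657 − 0.0262120 − 0.1115782 = 0.8596441
Ratio = 0.2203209 / 0.8596441 = 0.2562932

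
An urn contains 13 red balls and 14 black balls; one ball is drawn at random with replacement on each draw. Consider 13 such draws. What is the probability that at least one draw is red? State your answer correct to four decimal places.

0.9998

P(at least one) = 1 − P(none) = 1 − (1 − 0.481481)^13
= 1 − 0.000196 = 0.999804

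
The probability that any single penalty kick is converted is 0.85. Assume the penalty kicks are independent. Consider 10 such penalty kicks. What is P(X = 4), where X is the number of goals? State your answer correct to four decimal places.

X ~ Binomial(n=10, p=0.85).
P(X=4) = C(10,4) · p^4 · (1−p)^6
= 210 · 0.52201 · 1.1391e-05 = 0.001249

0.0012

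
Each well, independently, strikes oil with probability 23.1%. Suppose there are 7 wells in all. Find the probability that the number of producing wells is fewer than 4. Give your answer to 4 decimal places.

0.9457

X ~ Binomial(7, 0.231); P(X ≤ 3) = Σ C(7,k) p^k (1−p)^(7−k) over k:
  k=0: C(7,0)·0.231^0·0.769^7 = 0.159032
  k=1: C(7,1)·0.231^1·0.769^6 = 0.334401
  k=2: C(7,2)·0.231^2·0.769^5 = 0.301353
  k=3: C(7,3)·0.231^3·0.769^4 = 0.150872
Total = 0.945658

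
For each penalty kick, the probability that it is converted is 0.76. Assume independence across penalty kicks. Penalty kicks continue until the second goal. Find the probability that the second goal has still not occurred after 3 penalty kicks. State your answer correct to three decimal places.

Needing more than 3 penalty kicks ⇔ fewer than 2 successes in the first 3. With X ~ Binomial(3, 0.76), P(Y > 3) = P(X ≤ 1).
  k=0: C(3,0)·0.76^0·0.24^3 = 0.01382
  k=1: C(3,1)·0.76^1·0.24^2 = 0.13133
P(X ≤ 1) = 0.14515

0.145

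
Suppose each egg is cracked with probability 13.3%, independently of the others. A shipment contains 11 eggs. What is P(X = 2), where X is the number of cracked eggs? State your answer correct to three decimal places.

X ~ Binomial(n=11, p=0.133).
P(X=2) = C(11,2) · p^2 · (1−p)^9
= 55 · 0.017689 · 0.2768 = 0.26930

0.269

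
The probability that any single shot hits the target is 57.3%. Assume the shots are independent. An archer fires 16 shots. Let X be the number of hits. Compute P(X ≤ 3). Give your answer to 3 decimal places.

X ~ Binomial(16, 0.573); P(X ≤ 3) = Σ C(16,k) p^k (1−p)^(16−k) over k:
  k=0: C(16,0)·0.573^0·0.427^16 = 0.00000
  k=1: C(16,1)·0.573^1·0.427^15 = 0.00003
  k=2: C(16,2)·0.573^2·0.427^14 = 0.00026
  k=3: C(16,3)·0.573^3·0.427^13 = 0.00165
Total = 0.00194

0.002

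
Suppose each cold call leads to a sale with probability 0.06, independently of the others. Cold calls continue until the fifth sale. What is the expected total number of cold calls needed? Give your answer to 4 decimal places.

Y = total cold calls until the fifth success; negative binomial with r=5, p=0.06.
E[Y] = r / p = 5 / 0.06 = 83.333333

83.3333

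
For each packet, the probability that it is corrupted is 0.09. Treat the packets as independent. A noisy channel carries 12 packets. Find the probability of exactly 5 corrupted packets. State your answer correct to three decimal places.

0.002

X ~ Binomial(n=12, p=0.09).
P(X=5) = C(12,5) · p^5 · (1−p)^7
= 792 · 5.9049e-06 · 0.51676 = 0.00242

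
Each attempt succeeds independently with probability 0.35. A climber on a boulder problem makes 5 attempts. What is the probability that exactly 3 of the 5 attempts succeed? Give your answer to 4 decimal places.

0.1811

X ~ Binomial(n=5, p=0.35).
P(X=3) = C(5,3) · p^3 · (1−p)^2
= 10 · 0.042875 · 0.4225 = 0.181147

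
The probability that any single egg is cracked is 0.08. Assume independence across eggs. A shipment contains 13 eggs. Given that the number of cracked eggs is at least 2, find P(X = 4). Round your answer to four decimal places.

X ~ Binomial(13, 0.08). Want P(X=4 | X≥2) = P(X=4) / P(X≥2).
P(X=4) = C(13,4)·0.08^4·0.92^9 = 0.013828
P(X≥2) = 1 − 0.338253 − 0.382373 = 0.279374
Ratio = 0.013828 / 0.279374 = 0.049496

0.0495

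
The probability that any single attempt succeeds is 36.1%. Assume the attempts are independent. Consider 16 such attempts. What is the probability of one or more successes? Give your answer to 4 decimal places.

P(at least one) = 1 − P(none) = 1 − (1 − 0.361)^16
= 1 − 0.000773 = 0.999227

0.9992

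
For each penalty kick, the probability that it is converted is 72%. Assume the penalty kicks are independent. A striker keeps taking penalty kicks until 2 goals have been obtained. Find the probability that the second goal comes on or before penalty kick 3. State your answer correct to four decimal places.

Finishing within 3 penalty kicks ⇔ at least 2 successes in the first 3. With X ~ Binomial(3, 0.72), P(Y ≤ 3) = 1 − P(X ≤ 1).
  k=0: C(3,0)·0.72^0·0.28^3 = 0.021952
  k=1: C(3,1)·0.72^1·0.28^2 = 0.169344
1 − 0.191296 = 0.808704

0.8087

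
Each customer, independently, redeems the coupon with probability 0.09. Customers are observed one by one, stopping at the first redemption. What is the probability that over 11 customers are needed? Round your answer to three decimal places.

0.354

Y = number of customers to the first success; geometric, p = 0.09.
P(Y > 11) = P(first 11 all fail) = (1−p)^11 = 0.35437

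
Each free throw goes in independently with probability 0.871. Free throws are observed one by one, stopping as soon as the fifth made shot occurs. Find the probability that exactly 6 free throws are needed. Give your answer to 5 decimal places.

0.32333

Y = trial on which the fifth success occurs; negative binomial, r=5, p=0.871.
P(Y=6) = C(5,4) · p^5 · (1−p)^1
= 5 · 0.50129 · 0.129 = 0.3233333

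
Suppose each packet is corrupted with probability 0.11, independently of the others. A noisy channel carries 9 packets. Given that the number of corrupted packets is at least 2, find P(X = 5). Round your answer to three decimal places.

X ~ Binomial(9, 0.11). Want P(X=5 | X≥2) = P(X=5) / P(X≥2).
P(X=5) = C(9,5)·0.11^5·0.89^4 = 0.00127
P(X≥2) = 1 − 0.35036 − 0.38972 = 0.25992
Ratio = 0.00127 / 0.25992 = 0.00490

0.005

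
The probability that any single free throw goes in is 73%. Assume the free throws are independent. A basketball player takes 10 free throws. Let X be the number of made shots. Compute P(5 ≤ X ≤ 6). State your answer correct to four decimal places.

X ~ Binomial(10, 0.73); P(5 ≤ X ≤ 6) = Σ C(10,k) p^k (1−p)^(10−k) over k:
  k=5: C(10,5)·0.73^5·0.27^5 = 0.074961
  k=6: C(10,6)·0.73^6·0.27^4 = 0.168893
Total = 0.243854

0.2439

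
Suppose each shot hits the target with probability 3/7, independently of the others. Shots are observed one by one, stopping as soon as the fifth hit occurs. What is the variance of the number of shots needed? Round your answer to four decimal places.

15.5556

Y = total shots until the fifth success; negative binomial with r=5, p=0.428571.
Var(Y) = r(1−p)/p² = 5·0.571429 / 0.428571² = 15.555556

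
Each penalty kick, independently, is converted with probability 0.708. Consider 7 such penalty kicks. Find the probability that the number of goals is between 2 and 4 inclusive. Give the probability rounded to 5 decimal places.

0.33160

X ~ Binomial(7, 0.708); P(2 ≤ X ≤ 4) = Σ C(7,k) p^k (1−p)^(7−k) over k:
  k=2: C(7,2)·0.708^2·0.292^5 = 0.0223460
  k=3: C(7,3)·0.708^3·0.292^4 = 0.0903024
  k=4: C(7,4)·0.708^4·0.292^3 = 0.2189524
Total = 0.3316008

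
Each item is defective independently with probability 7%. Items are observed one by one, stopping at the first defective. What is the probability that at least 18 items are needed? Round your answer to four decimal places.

0.2912

Y = number of items to the first success; geometric, p = 0.07.
P(Y > 17) = P(first 17 all fail) = (1−p)^17 = 0.291213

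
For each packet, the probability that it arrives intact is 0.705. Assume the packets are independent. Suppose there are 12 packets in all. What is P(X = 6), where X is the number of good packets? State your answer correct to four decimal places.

X ~ Binomial(n=12, p=0.705).
P(X=6) = C(12,6) · p^6 · (1−p)^6
= 924 · 0.12278 · 0.00065907 = 0.074772

0.0748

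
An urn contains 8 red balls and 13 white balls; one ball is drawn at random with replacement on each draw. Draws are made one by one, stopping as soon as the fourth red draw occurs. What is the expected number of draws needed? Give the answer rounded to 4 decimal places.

10.5000

Y = total draws until the fourth success; negative binomial with r=4, p=0.380952.
E[Y] = r / p = 4 / 0.380952 = 10.500000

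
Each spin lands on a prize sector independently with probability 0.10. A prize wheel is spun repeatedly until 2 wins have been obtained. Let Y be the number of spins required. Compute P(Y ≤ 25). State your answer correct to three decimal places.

Finishing within 25 spins ⇔ at least 2 successes in the first 25. With X ~ Binomial(25, 0.10), P(Y ≤ 25) = 1 − P(X ≤ 1).
  k=0: C(25,0)·0.10^0·0.90^25 = 0.07179
  k=1: C(25,1)·0.10^1·0.90^24 = 0.19942
1 − 0.27121 = 0.72879

0.729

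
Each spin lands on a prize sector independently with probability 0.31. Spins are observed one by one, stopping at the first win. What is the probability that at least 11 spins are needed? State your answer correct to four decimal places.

0.0245

Y = number of spins to the first success; geometric, p = 0.31.
P(Y > 10) = P(first 10 all fail) = (1−p)^10 = 0.024462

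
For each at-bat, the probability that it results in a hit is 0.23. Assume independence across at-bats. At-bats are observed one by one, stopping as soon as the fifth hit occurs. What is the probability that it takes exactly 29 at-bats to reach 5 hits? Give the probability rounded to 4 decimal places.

Y = trial on which the fifth success occurs; negative binomial, r=5, p=0.23.
P(Y=29) = C(28,4) · p^5 · (1−p)^24
= 20475 · 0.00064363 · 0.001887 = 0.024868

0.0249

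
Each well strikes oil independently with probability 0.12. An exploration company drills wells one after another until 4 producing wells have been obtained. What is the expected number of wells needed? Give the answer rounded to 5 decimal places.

33.33333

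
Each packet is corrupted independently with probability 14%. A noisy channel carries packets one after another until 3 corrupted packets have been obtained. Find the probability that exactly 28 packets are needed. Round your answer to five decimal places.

0.02219

Y = trial on which the third success occurs; negative binomial, r=3, p=0.14.
P(Y=28) = C(27,2) · p^3 · (1−p)^25
= 351 · 0.002744 · 0.023039 = 0.0221898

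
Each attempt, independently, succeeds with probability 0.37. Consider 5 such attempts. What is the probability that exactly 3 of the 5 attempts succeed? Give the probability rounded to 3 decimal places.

X ~ Binomial(n=5, p=0.37).
P(X=3) = C(5,3) · p^3 · (1−p)^2
= 10 · 0.050653 · 0.3969 = 0.20104

0.201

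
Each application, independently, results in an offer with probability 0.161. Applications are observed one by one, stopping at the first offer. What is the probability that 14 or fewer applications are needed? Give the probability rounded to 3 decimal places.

0.914

Y = number of applications to the first success; geometric, p = 0.161.
P(Y ≤ 14) = 1 − (1−p)^14 = 1 − 0.08564 = 0.91436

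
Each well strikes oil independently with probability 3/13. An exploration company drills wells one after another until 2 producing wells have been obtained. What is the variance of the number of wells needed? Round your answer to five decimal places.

Y = total wells until the second success; negative binomial with r=2, p=0.230769.
Var(Y) = r(1−p)/p² = 2·0.769231 / 0.230769² = 28.8888889

28.88889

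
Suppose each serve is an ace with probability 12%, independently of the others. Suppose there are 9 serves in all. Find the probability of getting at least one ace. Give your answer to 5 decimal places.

P(at least one) = 1 − P(none) = 1 − (1 − 0.12)^9
= 1 − 0.3164784 = 0.6835216

0.68352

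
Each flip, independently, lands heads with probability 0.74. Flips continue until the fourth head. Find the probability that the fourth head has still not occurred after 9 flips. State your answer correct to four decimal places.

0.0122

Needing more than 9 flips ⇔ fewer than 4 successes in the first 9. With X ~ Binomial(9, 0.74), P(Y > 9) = P(X ≤ 3).
  k=0: C(9,0)·0.74^0·0.26^9 = 0.000005
  k=1: C(9,1)·0.74^1·0.26^8 = 0.000139
  k=2: C(9,2)·0.74^2·0.26^7 = 0.001583
  k=3: C(9,3)·0.74^3·0.26^6 = 0.010515
P(X ≤ 3) = 0.012243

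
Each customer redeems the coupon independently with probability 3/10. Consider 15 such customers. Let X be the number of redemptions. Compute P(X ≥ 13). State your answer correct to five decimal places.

X ~ Binomial(15, 0.30); P(X ≥ 13) = Σ C(15,k) p^k (1−p)^(15−k) over k:
  k=13: C(15,13)·0.30^13·0.70^2 = 0.0000082
  k=14: C(15,14)·0.30^14·0.70^1 = 0.0000005
  k=15: C(15,15)·0.30^15·0.70^0 = 0.0000000
Total = 0.0000087

0.00001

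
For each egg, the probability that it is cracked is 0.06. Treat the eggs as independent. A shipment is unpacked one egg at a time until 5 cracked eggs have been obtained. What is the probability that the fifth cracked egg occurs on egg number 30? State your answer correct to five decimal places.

0.00393

Y = trial on which the fifth success occurs; negative binomial, r=5, p=0.06.
P(Y=30) = C(29,4) · p^5 · (1−p)^25
= 23751 · 7.776e-07 · 0.21291 = 0.0039322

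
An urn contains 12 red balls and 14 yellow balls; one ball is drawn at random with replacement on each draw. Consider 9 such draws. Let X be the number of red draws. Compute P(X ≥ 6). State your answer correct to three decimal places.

0.184

X ~ Binomial(9, 0.461538); P(X ≥ 6) = Σ C(9,k) p^k (1−p)^(9−k) over k:
  k=6: C(9,6)·0.461538^6·0.538462^3 = 0.12676
  k=7: C(9,7)·0.461538^7·0.538462^2 = 0.04657
  k=8: C(9,8)·0.461538^8·0.538462^1 = 0.00998
  k=9: C(9,9)·0.461538^9·0.538462^0 = 0.00095
Total = 0.18426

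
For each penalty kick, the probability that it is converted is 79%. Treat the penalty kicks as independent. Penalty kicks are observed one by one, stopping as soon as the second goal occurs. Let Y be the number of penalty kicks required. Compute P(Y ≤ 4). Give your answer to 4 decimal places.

0.9688

Finishing within 4 penalty kicks ⇔ at least 2 successes in the first 4. With X ~ Binomial(4, 0.79), P(Y ≤ 4) = 1 − P(X ≤ 1).
  k=0: C(4,0)·0.79^0·0.21^4 = 0.001945
  k=1: C(4,1)·0.79^1·0.21^3 = 0.029265
1 − 0.031210 = 0.968790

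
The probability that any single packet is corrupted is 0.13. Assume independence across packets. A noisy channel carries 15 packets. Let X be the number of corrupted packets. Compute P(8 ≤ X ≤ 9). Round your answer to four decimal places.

X ~ Binomial(15, 0.13); P(8 ≤ X ≤ 9) = Σ C(15,k) p^k (1−p)^(15−k) over k:
  k=8: C(15,8)·0.13^8·0.87^7 = 0.000198
  k=9: C(15,9)·0.13^9·0.87^6 = 0.000023
Total = 0.000221

0.0002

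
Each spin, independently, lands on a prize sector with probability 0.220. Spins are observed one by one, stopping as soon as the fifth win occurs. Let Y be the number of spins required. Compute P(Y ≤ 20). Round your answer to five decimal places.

0.45803

Finishing within 20 spins ⇔ at least 5 successes in the first 20. With X ~ Binomial(20, 0.22), P(Y ≤ 20) = 1 − P(X ≤ 4).
  k=0: C(20,0)·0.22^0·0.78^20 = 0.0069485
  k=1: C(20,1)·0.22^1·0.78^19 = 0.0391968
  k=2: C(20,2)·0.22^2·0.78^18 = 0.1050272
  k=3: C(20,3)·0.22^3·0.78^17 = 0.1777383
  k=4: C(20,4)·0.22^4·0.78^16 = 0.2130581
1 − 0.5419690 = 0.4580310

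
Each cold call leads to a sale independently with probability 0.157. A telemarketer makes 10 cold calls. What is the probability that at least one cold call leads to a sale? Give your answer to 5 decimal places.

0.81875

P(at least one) = 1 − P(none) = 1 − (1 − 0.157)^10
= 1 − 0.1812491 = 0.8187509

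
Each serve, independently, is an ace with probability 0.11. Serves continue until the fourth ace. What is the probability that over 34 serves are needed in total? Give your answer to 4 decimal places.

0.4769

Needing more than 34 serves ⇔ fewer than 4 successes in the first 34. With X ~ Binomial(34, 0.11), P(Y > 34) = P(X ≤ 3).
  k=0: C(34,0)·0.11^0·0.89^34 = 0.019022
  k=1: C(34,1)·0.11^1·0.89^33 = 0.079936
  k=2: C(34,2)·0.11^2·0.89^32 = 0.163015
  k=3: C(34,3)·0.11^3·0.89^31 = 0.214912
P(X ≤ 3) = 0.476885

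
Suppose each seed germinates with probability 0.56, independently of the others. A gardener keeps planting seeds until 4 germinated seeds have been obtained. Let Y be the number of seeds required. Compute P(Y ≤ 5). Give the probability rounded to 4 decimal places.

0.2714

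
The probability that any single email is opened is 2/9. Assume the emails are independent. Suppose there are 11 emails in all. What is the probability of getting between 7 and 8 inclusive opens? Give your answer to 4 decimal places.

0.0037

X ~ Binomial(11, 0.222222); P(7 ≤ X ≤ 8) = Σ C(11,k) p^k (1−p)^(11−k) over k:
  k=7: C(11,7)·0.222222^7·0.777778^4 = 0.003232
  k=8: C(11,8)·0.222222^8·0.777778^3 = 0.000462
Total = 0.003694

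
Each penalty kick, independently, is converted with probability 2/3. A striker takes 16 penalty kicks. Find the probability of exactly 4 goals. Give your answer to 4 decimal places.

0.0007

X ~ Binomial(n=16, p=0.666667).
P(X=4) = C(16,4) · p^4 · (1−p)^12
= 1820 · 0.19753 · 1.8817e-06 = 0.000676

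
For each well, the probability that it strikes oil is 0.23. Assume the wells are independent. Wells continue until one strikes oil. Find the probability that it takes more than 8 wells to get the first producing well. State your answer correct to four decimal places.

0.1236

Y = number of wells to the first success; geometric, p = 0.23.
P(Y > 8) = P(first 8 all fail) = (1−p)^8 = 0.123574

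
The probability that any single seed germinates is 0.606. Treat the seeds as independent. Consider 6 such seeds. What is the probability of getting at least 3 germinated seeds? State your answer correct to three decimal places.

X ~ Binomial(6, 0.606); P(X ≥ 3) = Σ C(6,k) p^k (1−p)^(6−k) over k:
  k=3: C(6,3)·0.606^3·0.394^3 = 0.27223
  k=4: C(6,4)·0.606^4·0.394^2 = 0.31403
  k=5: C(6,5)·0.606^5·0.394^1 = 0.19320
  k=6: C(6,6)·0.606^6·0.394^0 = 0.04953
Total = 0.82899

0.829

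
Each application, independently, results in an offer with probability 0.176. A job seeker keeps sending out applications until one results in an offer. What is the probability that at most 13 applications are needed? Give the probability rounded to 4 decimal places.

Y = number of applications to the first success; geometric, p = 0.176.
P(Y ≤ 13) = 1 − (1−p)^13 = 1 − 0.080733 = 0.919267

0.9193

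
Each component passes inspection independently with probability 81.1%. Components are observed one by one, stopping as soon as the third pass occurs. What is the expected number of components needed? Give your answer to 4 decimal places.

Y = total components until the third success; negative binomial with r=3, p=0.811.
E[Y] = r / p = 3 / 0.811 = 3.699137

3.6991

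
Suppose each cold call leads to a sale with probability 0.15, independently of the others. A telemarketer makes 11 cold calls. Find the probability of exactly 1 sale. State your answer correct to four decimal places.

X ~ Binomial(n=11, p=0.15).
P(X=1) = C(11,1) · p^1 · (1−p)^10
= 11 · 0.15 · 0.19687 = 0.324843

0.3248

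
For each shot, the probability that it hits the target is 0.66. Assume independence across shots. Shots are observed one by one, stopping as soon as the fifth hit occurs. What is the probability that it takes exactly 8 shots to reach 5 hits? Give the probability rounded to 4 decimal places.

Y = trial on which the fifth success occurs; negative binomial, r=5, p=0.66.
P(Y=8) = C(7,4) · p^5 · (1−p)^3
= 35 · 0.12523 · 0.039304 = 0.172276

0.1723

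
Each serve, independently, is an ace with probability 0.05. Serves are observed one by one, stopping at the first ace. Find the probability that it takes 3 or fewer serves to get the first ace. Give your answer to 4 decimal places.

0.1426

Y = number of serves to the first success; geometric, p = 0.05.
P(Y ≤ 3) = 1 − (1−p)^3 = 1 − 0.857375 = 0.142625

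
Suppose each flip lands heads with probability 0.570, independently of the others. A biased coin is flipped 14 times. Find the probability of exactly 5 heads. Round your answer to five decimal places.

0.06054

X ~ Binomial(n=14, p=0.57).
P(X=5) = C(14,5) · p^5 · (1−p)^9
= 2002 · 0.060169 · 0.00050259 = 0.0605417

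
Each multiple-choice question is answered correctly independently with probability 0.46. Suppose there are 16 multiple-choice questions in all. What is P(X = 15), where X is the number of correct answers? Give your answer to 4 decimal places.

X ~ Binomial(n=16, p=0.46).
P(X=15) = C(16,15) · p^15 · (1−p)^1
= 16 · 8.7371e-06 · 0.54 = 0.000075

0.0001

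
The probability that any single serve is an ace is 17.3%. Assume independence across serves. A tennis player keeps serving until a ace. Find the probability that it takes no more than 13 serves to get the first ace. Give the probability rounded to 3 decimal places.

0.915

Y = number of serves to the first success; geometric, p = 0.173.
P(Y ≤ 13) = 1 − (1−p)^13 = 1 − 0.08464 = 0.91536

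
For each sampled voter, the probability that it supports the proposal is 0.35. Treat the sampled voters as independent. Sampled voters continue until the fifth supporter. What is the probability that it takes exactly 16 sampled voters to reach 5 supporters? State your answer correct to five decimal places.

0.06274

Y = trial on which the fifth success occurs; negative binomial, r=5, p=0.35.
P(Y=16) = C(15,4) · p^5 · (1−p)^11
= 1365 · 0.0052522 · 0.0087508 = 0.0627364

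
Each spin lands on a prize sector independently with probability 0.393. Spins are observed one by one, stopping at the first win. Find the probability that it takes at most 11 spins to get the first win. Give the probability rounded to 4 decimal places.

0.9959

Y = number of spins to the first success; geometric, p = 0.393.
P(Y ≤ 11) = 1 − (1−p)^11 = 1 − 0.004122 = 0.995878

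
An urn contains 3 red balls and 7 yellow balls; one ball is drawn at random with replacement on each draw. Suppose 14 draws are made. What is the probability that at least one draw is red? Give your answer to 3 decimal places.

0.993

P(at least one) = 1 − P(none) = 1 − (1 − 0.30)^14
= 1 − 0.00678 = 0.99322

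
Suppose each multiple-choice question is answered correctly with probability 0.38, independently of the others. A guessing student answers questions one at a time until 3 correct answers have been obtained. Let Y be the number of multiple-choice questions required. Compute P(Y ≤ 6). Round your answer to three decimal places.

Finishing within 6 multiple-choice questions ⇔ at least 3 successes in the first 6. With X ~ Binomial(6, 0.38), P(Y ≤ 6) = 1 − P(X ≤ 2).
  k=0: C(6,0)·0.38^0·0.62^6 = 0.05680
  k=1: C(6,1)·0.38^1·0.62^5 = 0.20888
  k=2: C(6,2)·0.38^2·0.62^4 = 0.32006
1 − 0.58573 = 0.41427

0.414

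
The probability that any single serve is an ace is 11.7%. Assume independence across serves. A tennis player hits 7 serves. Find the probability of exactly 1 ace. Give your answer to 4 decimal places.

X ~ Binomial(n=7, p=0.117).
P(X=1) = C(7,1) · p^1 · (1−p)^6
= 7 · 0.117 · 0.47398 = 0.388193

0.3882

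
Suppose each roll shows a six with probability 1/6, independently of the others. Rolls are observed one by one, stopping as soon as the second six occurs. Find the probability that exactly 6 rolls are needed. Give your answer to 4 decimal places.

0.0670

Y = trial on which the second success occurs; negative binomial, r=2, p=0.166667.
P(Y=6) = C(5,1) · p^2 · (1−p)^4
= 5 · 0.027778 · 0.48225 = 0.066980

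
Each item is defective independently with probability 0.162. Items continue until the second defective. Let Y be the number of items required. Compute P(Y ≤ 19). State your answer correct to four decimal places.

Finishing within 19 items ⇔ at least 2 successes in the first 19. With X ~ Binomial(19, 0.162), P(Y ≤ 19) = 1 − P(X ≤ 1).
  k=0: C(19,0)·0.162^0·0.838^19 = 0.034805
  k=1: C(19,1)·0.162^1·0.838^18 = 0.127838
1 − 0.162643 = 0.837357

0.8374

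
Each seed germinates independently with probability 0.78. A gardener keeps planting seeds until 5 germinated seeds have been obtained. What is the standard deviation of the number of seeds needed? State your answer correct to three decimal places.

Y = total seeds until the fifth success; negative binomial with r=5, p=0.78.
SD(Y) = √[r(1−p)/p²] = √(1.80802) = 1.34463

1.345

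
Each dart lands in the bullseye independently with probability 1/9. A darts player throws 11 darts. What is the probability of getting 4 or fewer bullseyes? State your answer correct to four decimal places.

X ~ Binomial(11, 0.111111); P(X ≤ 4) = Σ C(11,k) p^k (1−p)^(11−k) over k:
  k=0: C(11,0)·0.111111^0·0.888889^11 = 0.273730
  k=1: C(11,1)·0.111111^1·0.888889^10 = 0.376379
  k=2: C(11,2)·0.111111^2·0.888889^9 = 0.235237
  k=3: C(11,3)·0.111111^3·0.888889^8 = 0.088214
  k=4: C(11,4)·0.111111^4·0.888889^7 = 0.022053
Total = 0.995612

0.9956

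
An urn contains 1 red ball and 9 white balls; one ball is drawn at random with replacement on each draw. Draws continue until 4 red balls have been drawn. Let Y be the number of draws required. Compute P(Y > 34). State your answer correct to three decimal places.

Needing more than 34 draws ⇔ fewer than 4 successes in the first 34. With X ~ Binomial(34, 0.10), P(Y > 34) = P(X ≤ 3).
  k=0: C(34,0)·0.10^0·0.90^34 = 0.02781
  k=1: C(34,1)·0.10^1·0.90^33 = 0.10507
  k=2: C(34,2)·0.10^2·0.90^32 = 0.19263
  k=3: C(34,3)·0.10^3·0.90^31 = 0.22830
P(X ≤ 3) = 0.55382

0.554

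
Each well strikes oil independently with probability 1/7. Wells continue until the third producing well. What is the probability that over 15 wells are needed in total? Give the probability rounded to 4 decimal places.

Needing more than 15 wells ⇔ fewer than 3 successes in the first 15. With X ~ Binomial(15, 0.142857), P(Y > 15) = P(X ≤ 2).
  k=0: C(15,0)·0.142857^0·0.857143^15 = 0.099037
  k=1: C(15,1)·0.142857^1·0.857143^14 = 0.247593
  k=2: C(15,2)·0.142857^2·0.857143^13 = 0.288858
P(X ≤ 2) = 0.635488

0.6355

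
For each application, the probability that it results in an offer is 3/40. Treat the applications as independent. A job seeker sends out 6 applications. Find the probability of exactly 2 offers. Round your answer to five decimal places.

0.06177

X ~ Binomial(n=6, p=0.075).
P(X=2) = C(6,2) · p^2 · (1−p)^4
= 15 · 0.005625 · 0.73209 = 0.0617704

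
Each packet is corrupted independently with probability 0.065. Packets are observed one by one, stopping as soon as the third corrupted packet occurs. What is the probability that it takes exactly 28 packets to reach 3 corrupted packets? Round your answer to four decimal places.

Y = trial on which the third success occurs; negative binomial, r=3, p=0.065.
P(Y=28) = C(27,2) · p^3 · (1−p)^25
= 351 · 0.00027463 · 0.18633 = 0.017961

0.0180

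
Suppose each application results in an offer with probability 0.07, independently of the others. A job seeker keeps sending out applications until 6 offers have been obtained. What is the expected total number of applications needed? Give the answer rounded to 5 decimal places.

Y = total applications until the sixth success; negative binomial with r=6, p=0.07.
E[Y] = r / p = 6 / 0.07 = 85.7142857

85.71429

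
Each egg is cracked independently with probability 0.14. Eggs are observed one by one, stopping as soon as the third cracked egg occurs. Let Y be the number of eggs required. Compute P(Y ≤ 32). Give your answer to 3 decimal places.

0.845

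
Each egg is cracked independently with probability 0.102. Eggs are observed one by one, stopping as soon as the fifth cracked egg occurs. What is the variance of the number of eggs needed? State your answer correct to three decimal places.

431.565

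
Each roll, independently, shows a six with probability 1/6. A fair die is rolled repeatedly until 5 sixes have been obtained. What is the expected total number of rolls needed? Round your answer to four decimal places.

30.0000

Y = total rolls until the fifth success; negative binomial with r=5, p=0.166667.
E[Y] = r / p = 5 / 0.166667 = 30.000000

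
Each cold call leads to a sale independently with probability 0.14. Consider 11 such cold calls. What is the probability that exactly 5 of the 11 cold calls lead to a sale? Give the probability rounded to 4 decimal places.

X ~ Binomial(n=11, p=0.14).
P(X=5) = C(11,5) · p^5 · (1−p)^6
= 462 · 5.3782e-05 · 0.40457 = 0.010052

0.0101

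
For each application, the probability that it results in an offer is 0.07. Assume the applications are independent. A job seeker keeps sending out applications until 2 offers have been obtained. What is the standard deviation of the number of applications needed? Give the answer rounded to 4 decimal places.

19.4831

Y = total applications until the second success; negative binomial with r=2, p=0.07.
SD(Y) = √[r(1−p)/p²] = √(379.591837) = 19.483117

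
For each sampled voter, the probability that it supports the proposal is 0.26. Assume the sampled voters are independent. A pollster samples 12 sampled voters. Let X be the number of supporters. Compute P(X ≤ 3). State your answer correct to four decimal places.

0.6176

X ~ Binomial(12, 0.26); P(X ≤ 3) = Σ C(12,k) p^k (1−p)^(12−k) over k:
  k=0: C(12,0)·0.26^0·0.74^12 = 0.026964
  k=1: C(12,1)·0.26^1·0.74^11 = 0.113685
  k=2: C(12,2)·0.26^2·0.74^10 = 0.219689
  k=3: C(12,3)·0.26^3·0.74^9 = 0.257293
Total = 0.617631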